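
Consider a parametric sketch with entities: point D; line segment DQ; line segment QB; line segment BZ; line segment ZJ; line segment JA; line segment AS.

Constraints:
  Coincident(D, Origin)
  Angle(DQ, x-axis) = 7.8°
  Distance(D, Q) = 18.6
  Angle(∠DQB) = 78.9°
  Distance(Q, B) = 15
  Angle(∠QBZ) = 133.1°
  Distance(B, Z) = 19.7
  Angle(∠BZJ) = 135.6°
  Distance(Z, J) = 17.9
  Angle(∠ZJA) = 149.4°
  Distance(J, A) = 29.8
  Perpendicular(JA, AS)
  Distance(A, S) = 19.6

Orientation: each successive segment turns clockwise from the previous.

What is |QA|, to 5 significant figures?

58.879

D is at the origin; DQ runs at 7.8° with length 18.6, so Q = (18.428, 2.5243). ∠DQB = 78.9° gives QB at -93.300° from the x-axis; with |QB| = 15.0, B = (17.564, -12.451). ∠QBZ = 133.1° gives BZ at -140.20° from the x-axis; with |BZ| = 19.7, Z = (2.4293, -25.061). ∠BZJ = 135.6° gives ZJ at 175.40° from the x-axis; with |ZJ| = 17.9, J = (-15.413, -23.625). ∠ZJA = 149.4° gives JA at 144.80° from the x-axis; with |JA| = 29.8, A = (-39.764, -6.4477). Then |QA| = |A − Q| = 58.879.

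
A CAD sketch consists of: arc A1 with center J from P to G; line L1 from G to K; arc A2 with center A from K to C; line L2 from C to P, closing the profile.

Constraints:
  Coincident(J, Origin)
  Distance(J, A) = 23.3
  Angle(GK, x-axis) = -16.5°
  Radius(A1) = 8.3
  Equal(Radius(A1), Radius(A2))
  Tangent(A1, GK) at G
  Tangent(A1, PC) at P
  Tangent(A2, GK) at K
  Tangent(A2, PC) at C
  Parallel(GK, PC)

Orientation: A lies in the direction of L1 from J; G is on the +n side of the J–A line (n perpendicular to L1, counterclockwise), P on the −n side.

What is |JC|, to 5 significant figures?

24.734

The slot axis is L1's direction at -16.5°, so u = (cos -16.5°, sin -16.5°) = (0.95882, -0.28402) and n = (−sin -16.5°, cos -16.5°) = (0.28402, 0.95882). J is at the origin and A lies 23.3 along u from J, so A = 23.3·u = (22.340, -6.6176). Tangency of A1 to both parallel lines with radius 8.3 puts G and P at J ± 8.3·n: G = (2.3573, 7.9582), P = (-2.3573, -7.9582). Equal radii place K and C the same way about A: K = A + 8.3·n = (24.698, 1.3406), C = A − 8.3·n = (19.983, -14.576). Then |JC| = |C − J| = 24.734.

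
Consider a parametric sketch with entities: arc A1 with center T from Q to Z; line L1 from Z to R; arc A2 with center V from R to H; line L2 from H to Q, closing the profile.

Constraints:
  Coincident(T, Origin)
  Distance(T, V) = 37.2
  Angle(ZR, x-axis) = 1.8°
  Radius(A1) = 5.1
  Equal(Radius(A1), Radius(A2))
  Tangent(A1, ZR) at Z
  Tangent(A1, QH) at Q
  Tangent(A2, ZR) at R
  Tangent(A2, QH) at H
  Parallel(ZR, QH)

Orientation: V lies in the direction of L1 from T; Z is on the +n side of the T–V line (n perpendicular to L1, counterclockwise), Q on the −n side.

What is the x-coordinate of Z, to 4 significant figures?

-0.1602

The slot axis is L1's direction at 1.8°, so u = (cos 1.8°, sin 1.8°) = (0.9995, 0.03141) and n = (−sin 1.8°, cos 1.8°) = (-0.03141, 0.9995). T is at the origin and V lies 37.2 along u from T, so V = 37.2·u = (37.18, 1.168). Tangency of A1 to both parallel lines with radius 5.1 puts Z and Q at T ± 5.1·n: Z = (-0.1602, 5.097), Q = (0.1602, -5.097). So Z.x = -0.1602.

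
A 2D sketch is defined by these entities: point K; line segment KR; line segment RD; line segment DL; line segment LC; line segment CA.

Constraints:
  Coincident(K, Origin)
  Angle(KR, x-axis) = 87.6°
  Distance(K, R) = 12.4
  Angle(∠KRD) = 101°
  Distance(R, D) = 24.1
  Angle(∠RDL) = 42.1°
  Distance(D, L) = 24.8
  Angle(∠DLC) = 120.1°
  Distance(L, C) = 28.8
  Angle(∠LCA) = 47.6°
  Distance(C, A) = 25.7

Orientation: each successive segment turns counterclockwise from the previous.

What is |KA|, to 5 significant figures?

17.373

K is at the origin; KR runs at 87.6° with length 12.4, so R = (0.51926, 12.389). ∠KRD = 101.0° gives RD at 166.60° from the x-axis; with |RD| = 24.1, D = (-22.925, 17.974). ∠RDL = 42.1° gives DL at -55.500° from the x-axis; with |DL| = 24.8, L = (-8.8778, -2.4641). ∠DLC = 120.1° gives LC at 4.4000° from the x-axis; with |LC| = 28.8, C = (19.837, -0.25457). ∠LCA = 47.6° gives CA at 136.80° from the x-axis; with |CA| = 25.7, A = (1.1029, 17.338). Then |KA| = |A − K| = 17.373.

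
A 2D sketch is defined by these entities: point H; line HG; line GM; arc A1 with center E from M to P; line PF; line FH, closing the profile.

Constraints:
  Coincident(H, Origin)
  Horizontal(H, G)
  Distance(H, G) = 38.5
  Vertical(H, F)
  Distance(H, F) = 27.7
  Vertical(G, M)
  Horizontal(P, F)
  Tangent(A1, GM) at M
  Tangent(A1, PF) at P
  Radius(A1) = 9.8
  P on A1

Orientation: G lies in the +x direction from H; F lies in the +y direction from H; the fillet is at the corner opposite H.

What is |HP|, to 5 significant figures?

39.887

H is at the origin; HG is horizontal with |HG| = 38.5 and G on the +x side, so G = (38.500, 0.0000). HF is vertical with |HF| = 27.7 and F on the +y side, so F = (0.0000, 27.700). The virtual corner opposite H is at (38.500, 27.700). The tangent condition forces EM to be normal to GM and the tangent condition forces EP to be normal to PF, with radius 9.8, so the center E sits 9.8 in from both sides at E = (28.700, 17.900). That places the tangent points at M = (38.500, 17.900) on GM and P = (28.700, 27.700) on PF. Then |HP| = |P − H| = 39.887.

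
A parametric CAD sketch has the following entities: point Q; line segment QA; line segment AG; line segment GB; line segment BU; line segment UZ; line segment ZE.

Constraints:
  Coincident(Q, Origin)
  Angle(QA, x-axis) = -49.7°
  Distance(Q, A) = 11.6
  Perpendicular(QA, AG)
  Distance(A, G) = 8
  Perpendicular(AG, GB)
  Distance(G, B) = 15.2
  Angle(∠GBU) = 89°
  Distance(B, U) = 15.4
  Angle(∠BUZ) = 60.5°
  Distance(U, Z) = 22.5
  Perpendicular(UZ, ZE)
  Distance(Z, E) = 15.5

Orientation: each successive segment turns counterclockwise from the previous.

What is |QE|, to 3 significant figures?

19.2

Q is at the origin; QA runs at -49.7° with length 11.6, so A = (7.50, -8.85). QA is perpendicular to AG, so AG runs at 40.3°; with |AG| = 8.0, G = (13.6, -3.67). AG is perpendicular to GB, so GB runs at 130°; with |GB| = 15.2, B = (3.77, 7.92). ∠GBU = 89.0° gives BU at -139° from the x-axis; with |BU| = 15.4, U = (-7.80, -2.24). ∠BUZ = 60.5° gives UZ at -19.2° from the x-axis; with |UZ| = 22.5, Z = (13.5, -9.64). UZ is perpendicular to ZE, so ZE runs at 70.8°; with |ZE| = 15.5, E = (18.5, 4.99). Then |QE| = |E − Q| = 19.2.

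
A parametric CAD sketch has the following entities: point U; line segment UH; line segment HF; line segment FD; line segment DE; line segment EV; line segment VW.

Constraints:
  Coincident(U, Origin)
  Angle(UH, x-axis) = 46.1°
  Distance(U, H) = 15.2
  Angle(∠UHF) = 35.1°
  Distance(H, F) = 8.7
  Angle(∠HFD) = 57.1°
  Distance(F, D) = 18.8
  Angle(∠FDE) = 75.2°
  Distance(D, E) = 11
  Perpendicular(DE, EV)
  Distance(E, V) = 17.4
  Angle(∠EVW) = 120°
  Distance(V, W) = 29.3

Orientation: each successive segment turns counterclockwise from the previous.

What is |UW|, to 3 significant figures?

19.8

U is at the origin; UH runs at 46.1° with length 15.2, so H = (10.5, 11.0). ∠UHF = 35.1° gives HF at -169° from the x-axis; with |HF| = 8.7, F = (2.00, 9.29). ∠HFD = 57.1° gives FD at -46.1° from the x-axis; with |FD| = 18.8, D = (15.0, -4.25). ∠FDE = 75.2° gives DE at 58.7° from the x-axis; with |DE| = 11.0, E = (20.8, 5.15). The perpendicularity gives EV at right angles to DE, so EV runs at 149°; with |EV| = 17.4, V = (5.88, 14.2). ∠EVW = 120.0° gives VW at -151° from the x-axis; with |VW| = 29.3, W = (-19.8, 0.114). Then |UW| = |W − U| = 19.8.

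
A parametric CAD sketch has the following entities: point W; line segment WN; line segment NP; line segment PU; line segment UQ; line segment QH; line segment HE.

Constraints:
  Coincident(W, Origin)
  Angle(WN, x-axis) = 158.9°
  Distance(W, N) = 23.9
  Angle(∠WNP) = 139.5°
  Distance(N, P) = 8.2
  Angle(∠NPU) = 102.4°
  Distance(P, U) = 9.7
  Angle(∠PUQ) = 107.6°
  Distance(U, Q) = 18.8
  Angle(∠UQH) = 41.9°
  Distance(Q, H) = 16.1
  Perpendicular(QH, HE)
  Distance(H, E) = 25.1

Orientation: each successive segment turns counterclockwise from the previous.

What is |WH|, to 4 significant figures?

20.93

∠PUQ = 107.6° gives UQ at -10.60° from the x-axis; with |UQ| = 18.8, Q = (-10.37, -7.206). ∠UQH = 41.9° gives QH at 127.5° from the x-axis; with |QH| = 16.1, H = (-20.17, 5.567). Then |WH| = |H − W| = 20.93.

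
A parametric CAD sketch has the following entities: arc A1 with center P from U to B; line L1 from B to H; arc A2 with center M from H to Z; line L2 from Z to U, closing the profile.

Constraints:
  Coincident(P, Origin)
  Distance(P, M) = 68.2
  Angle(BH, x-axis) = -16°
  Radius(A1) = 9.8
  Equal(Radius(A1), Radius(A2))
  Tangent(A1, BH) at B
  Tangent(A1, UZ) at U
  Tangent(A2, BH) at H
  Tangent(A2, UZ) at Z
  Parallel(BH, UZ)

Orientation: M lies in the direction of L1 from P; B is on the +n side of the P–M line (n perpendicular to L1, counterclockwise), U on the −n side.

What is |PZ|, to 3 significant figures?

68.9

Tangency of A1 to both parallel lines with radius 9.8 puts B and U at P ± 9.8·n: B = (2.70, 9.42), U = (-2.70, -9.42). Equal radii place H and Z the same way about M: H = M + 9.8·n = (68.3, -9.38), Z = M − 9.8·n = (62.9, -28.2). Then |PZ| = |Z − P| = 68.9.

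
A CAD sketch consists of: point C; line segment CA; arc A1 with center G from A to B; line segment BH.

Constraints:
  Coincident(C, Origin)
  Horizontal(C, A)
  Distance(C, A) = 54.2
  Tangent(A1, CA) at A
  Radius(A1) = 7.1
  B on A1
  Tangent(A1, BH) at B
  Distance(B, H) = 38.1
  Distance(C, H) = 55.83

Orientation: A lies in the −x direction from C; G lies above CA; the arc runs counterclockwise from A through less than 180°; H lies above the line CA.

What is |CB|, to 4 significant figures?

47.65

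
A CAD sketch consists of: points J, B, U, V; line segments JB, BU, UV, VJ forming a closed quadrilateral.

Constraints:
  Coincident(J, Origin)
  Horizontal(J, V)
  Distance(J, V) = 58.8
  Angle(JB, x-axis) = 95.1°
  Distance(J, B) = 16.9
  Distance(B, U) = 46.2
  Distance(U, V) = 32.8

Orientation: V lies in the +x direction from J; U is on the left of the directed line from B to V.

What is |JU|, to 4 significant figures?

51.86

Checks: |BU| = 46.20 ✓; |UV| = 32.80 ✓.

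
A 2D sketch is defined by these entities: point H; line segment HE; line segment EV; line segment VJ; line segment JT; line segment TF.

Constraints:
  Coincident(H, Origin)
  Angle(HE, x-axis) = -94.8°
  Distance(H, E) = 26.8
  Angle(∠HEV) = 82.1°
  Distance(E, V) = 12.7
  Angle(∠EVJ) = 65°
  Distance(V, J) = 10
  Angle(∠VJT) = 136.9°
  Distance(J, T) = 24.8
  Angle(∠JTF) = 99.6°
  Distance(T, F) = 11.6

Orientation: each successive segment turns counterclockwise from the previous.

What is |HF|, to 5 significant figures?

30.299

∠VJT = 136.9° gives JT at 161.20° from the x-axis; with |JT| = 24.8, T = (-17.748, -9.2057). ∠JTF = 99.6° gives TF at -118.40° from the x-axis; with |TF| = 11.6, F = (-23.265, -19.410). Then |HF| = |F − H| = 30.299.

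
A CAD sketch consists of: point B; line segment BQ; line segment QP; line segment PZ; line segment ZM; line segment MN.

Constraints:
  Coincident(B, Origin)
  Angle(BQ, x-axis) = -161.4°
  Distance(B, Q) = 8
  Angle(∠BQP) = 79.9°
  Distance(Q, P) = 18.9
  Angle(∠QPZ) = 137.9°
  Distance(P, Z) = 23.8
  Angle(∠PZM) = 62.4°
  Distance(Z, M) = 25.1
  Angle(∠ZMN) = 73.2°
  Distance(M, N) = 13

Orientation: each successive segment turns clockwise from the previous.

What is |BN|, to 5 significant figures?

11.473

B is at the origin; BQ runs at -161.4° with length 8.0, so Q = (-7.5821, -2.5517). ∠BQP = 79.9° gives QP at 98.500° from the x-axis; with |QP| = 18.9, P = (-10.376, 16.141). ∠QPZ = 137.9° gives PZ at 56.400° from the x-axis; with |PZ| = 23.8, Z = (2.7950, 35.964). ∠PZM = 62.4° gives ZM at -61.200° from the x-axis; with |ZM| = 25.1, M = (14.887, 13.969). ∠ZMN = 73.2° gives MN at -168.00° from the x-axis; with |MN| = 13.0, N = (2.1711, 11.266). Then |BN| = |N − B| = 11.473.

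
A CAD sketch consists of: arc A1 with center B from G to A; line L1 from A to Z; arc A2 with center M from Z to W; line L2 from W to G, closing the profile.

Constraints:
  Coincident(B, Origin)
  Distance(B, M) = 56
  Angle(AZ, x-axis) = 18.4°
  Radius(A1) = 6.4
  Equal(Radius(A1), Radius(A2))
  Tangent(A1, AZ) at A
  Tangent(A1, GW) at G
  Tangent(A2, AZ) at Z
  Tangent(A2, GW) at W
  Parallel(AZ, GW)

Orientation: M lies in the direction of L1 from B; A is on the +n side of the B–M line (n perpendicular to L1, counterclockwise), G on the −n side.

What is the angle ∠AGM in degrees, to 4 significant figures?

83.48°

B is at the origin and M lies 56.0 along u from B, so M = 56.0·u = (53.14, 17.68). Tangency of A1 to both parallel lines with radius 6.4 puts A and G at B ± 6.4·n: A = (-2.020, 6.073), G = (2.020, -6.073). Then cos ∠AGM = GA·GM / (|GA||GM|), giving 83.48°.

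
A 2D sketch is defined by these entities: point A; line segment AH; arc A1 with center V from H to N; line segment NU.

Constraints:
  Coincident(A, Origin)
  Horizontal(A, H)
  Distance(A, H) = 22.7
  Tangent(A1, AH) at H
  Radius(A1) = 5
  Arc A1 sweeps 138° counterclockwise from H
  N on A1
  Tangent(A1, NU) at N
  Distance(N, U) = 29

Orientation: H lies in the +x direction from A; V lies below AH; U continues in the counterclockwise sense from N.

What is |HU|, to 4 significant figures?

33.50

A is at the origin; A and H share the same y with |AH| = 22.7 and H on the +x side, so H = (22.70, 0.000). A1 meets AH tangentially, so VH is at right angles to AH, so V = H + (0, -5) = (22.70, -5.000). On A1, H sits at bearing 90° from V; a 138° counterclockwise sweep puts N at bearing 228°, so N = V + 5.0·(cos 228°, sin 228°) = (19.35, -8.716). Since A1 is tangent to NU there, VN ⟂ NU, so NU runs along (−sin 228°, cos 228°); with |NU| = 29.0, U = (40.91, -28.12). Then |HU| = |U − H| = 33.50.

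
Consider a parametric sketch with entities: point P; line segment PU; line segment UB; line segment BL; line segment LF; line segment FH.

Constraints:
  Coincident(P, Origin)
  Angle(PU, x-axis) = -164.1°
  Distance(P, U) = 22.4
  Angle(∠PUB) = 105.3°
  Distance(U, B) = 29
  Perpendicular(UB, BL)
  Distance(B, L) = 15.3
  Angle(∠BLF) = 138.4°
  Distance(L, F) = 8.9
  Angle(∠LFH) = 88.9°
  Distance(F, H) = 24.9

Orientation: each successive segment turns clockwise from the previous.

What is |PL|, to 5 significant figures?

35.476

P is at the origin; PU runs at -164.1° with length 22.4, so U = (-21.543, -6.1367). ∠PUB = 105.3° gives UB at 121.20° from the x-axis; with |UB| = 29.0, B = (-36.566, 18.669). The perpendicularity gives BL at right angles to UB, so BL runs at 31.200°; with |BL| = 15.3, L = (-23.479, 26.595). Then |PL| = |L − P| = 35.476.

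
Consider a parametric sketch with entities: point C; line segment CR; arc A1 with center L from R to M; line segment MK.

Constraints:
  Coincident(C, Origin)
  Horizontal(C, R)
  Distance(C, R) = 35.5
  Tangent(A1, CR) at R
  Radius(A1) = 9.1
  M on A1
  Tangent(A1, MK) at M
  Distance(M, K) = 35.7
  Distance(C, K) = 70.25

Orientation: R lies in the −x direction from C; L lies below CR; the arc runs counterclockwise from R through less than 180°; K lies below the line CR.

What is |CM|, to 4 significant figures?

43.88

C is at the origin; C and R share the same y with |CR| = 35.5 and R on the −x side, so R = (-35.50, 0.000). A1 meets CR tangentially, so LR is at right angles to CR, so L = R + (0, -9.1) = (-35.50, -9.100). Since LM ⟂ MK (tangency), |LK| = √(9.1² + 35.7²) = 36.84 regardless of where M sits on A1. So K lies on both circle(C, 70.25) and circle(L, 36.84); the below-CR intersection is K = (-59.90, -36.70). M is the foot of the tangent from K: M = (-43.60, -4.944).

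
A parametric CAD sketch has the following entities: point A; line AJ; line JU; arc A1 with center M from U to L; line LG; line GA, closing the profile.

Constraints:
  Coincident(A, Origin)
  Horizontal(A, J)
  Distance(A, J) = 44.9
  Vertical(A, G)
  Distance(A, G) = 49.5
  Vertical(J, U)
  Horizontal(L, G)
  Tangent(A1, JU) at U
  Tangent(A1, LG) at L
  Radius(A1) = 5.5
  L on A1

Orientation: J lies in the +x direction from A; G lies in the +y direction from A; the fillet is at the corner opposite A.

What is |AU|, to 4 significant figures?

62.87

A is at the origin; AJ is horizontal with |AJ| = 44.9 and J on the +x side, so J = (44.90, 0.000). A and G share the same x with |AG| = 49.5 and G on the +y side, so G = (0.000, 49.50). The virtual corner opposite A is at (44.90, 49.50). Since A1 is tangent to JU there, MU ⟂ JU and since A1 is tangent to LG there, ML ⟂ LG, with radius 5.5, so the center M sits 5.5 in from both sides at M = (39.40, 44.00). That places the tangent points at U = (44.90, 44.00) on JU and L = (39.40, 49.50) on LG. Then |AU| = |U − A| = 62.87.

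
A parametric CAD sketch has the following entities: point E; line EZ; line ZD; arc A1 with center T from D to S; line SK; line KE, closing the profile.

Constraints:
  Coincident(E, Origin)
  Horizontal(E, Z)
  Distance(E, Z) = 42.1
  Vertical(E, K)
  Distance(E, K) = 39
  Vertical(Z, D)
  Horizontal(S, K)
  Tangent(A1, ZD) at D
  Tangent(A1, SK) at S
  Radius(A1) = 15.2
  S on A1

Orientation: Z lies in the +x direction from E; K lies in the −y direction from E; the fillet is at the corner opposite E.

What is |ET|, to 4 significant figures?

35.92

E and K share the same x with |EK| = 39.0 and K on the −y side, so K = (0.000, -39.00). The virtual corner opposite E is at (42.10, -39.00). Tangency of A1 to ZD means the radius TD is perpendicular to ZD and since A1 is tangent to SK there, TS ⟂ SK, with radius 15.2, so the center T sits 15.2 in from both sides at T = (26.90, -23.80). Then |ET| = |T − E| = 35.92.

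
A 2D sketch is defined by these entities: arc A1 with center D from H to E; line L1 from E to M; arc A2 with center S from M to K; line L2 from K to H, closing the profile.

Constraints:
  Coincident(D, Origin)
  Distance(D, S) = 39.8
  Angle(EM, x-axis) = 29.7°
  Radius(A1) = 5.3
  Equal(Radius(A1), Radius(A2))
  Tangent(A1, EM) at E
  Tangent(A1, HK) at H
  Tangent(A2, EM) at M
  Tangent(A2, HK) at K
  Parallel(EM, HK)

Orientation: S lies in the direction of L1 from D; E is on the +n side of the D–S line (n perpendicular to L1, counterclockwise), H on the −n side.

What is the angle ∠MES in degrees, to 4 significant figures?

7.585°

Tangency of A1 to both parallel lines with radius 5.3 puts E and H at D ± 5.3·n: E = (-2.626, 4.604), H = (2.626, -4.604). Equal radii place M and K the same way about S: M = S + 5.3·n = (31.95, 24.32), K = S − 5.3·n = (37.20, 15.12). Then cos ∠MES = EM·ES / (|EM||ES|), giving 7.585°.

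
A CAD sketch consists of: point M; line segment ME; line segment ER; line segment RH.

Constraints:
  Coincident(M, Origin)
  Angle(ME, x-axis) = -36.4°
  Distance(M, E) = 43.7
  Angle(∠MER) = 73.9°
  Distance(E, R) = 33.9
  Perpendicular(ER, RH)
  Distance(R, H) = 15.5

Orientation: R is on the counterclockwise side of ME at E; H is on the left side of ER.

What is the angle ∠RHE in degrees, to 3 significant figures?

65.4°

∠MER = 73.9°, so ER runs at -36.4° + (180° − 73.9°) = 69.7° from the x-axis; with |ER| = 33.9, R = E + 33.9·(cos 69.7°, sin 69.7°) = (46.9, 5.86). ER is perpendicular to RH; with |RH| = 15.5 on the left of ER, H = R + 15.5·(-0.938, 0.347) = (32.4, 11.2). Then cos ∠RHE = HR·HE / (|HR||HE|), giving 65.4°.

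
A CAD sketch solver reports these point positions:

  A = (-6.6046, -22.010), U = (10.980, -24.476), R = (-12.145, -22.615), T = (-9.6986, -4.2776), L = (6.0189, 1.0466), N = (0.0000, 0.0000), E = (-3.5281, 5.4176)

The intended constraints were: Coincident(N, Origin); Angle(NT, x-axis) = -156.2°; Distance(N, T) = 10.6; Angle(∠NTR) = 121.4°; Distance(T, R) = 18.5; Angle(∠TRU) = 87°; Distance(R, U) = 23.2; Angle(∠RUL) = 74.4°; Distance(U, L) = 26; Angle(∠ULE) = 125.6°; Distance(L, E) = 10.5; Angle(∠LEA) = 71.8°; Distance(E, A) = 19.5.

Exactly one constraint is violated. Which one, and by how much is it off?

Distance(E, A) = 19.5 — off by 8.10.

N = (0.00, 0.00) ✓; NT at -156.2° ✓; |NT| = 10.60 ✓; ∠NTR = 121.4° ✓; |TR| = 18.50 ✓; ∠TRU = 87.00° ✓; |RU| = 23.20 ✓; ∠RUL = 74.40° ✓; |UL| = 26.00 ✓; ∠ULE = 125.6° ✓; |LE| = 10.50 ✓; ∠LEA = 71.80° ✓; |EA| = 27.60 ✗.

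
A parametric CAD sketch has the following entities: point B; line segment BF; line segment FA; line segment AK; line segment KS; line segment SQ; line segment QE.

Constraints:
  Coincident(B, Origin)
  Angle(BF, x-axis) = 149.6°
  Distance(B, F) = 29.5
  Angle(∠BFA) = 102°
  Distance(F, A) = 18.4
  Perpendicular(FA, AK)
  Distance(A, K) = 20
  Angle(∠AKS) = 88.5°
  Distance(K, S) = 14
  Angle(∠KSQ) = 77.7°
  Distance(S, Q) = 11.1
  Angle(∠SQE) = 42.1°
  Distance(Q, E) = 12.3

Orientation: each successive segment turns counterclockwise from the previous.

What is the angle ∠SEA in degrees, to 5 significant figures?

105.32°

B is at the origin; BF runs at 149.6° with length 29.5, so F = (-25.444, 14.928). ∠BFA = 102.0° gives FA at -132.40° from the x-axis; with |FA| = 18.4, A = (-37.851, 1.3404). FA ⟂ AK, so AK runs at -42.400°; with |AK| = 20.0, K = (-23.082, -12.146). ∠AKS = 88.5° gives KS at 49.100° from the x-axis; with |KS| = 14.0, S = (-13.916, -1.5637). ∠KSQ = 77.7° gives SQ at 151.40° from the x-axis; with |SQ| = 11.1, Q = (-23.661, 3.7498). ∠SQE = 42.1° gives QE at -70.700° from the x-axis; with |QE| = 12.3, E = (-19.596, -7.8590). Then cos ∠SEA = ES·EA / (|ES||EA|), giving 105.32°.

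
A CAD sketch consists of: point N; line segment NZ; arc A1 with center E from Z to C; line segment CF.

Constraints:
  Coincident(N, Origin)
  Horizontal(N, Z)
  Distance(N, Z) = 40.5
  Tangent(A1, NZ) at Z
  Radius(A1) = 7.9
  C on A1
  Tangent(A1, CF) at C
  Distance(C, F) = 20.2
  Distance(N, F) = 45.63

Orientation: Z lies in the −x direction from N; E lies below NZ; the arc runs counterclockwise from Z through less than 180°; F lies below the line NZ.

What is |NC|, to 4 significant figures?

48.57

N is at the origin; NZ is horizontal with |NZ| = 40.5 and Z on the −x side, so Z = (-40.50, 0.000). Tangency of A1 to NZ means the radius EZ is perpendicular to NZ, so E = Z + (0, -7.9) = (-40.50, -7.900). Since EC ⟂ CF (tangency), |EF| = √(7.9² + 20.2²) = 21.69 regardless of where C sits on A1. So F lies on both circle(N, 45.63) and circle(E, 21.69); the below-NZ intersection is F = (-35.27, -28.95). C is the foot of the tangent from F: C = (-46.95, -12.47).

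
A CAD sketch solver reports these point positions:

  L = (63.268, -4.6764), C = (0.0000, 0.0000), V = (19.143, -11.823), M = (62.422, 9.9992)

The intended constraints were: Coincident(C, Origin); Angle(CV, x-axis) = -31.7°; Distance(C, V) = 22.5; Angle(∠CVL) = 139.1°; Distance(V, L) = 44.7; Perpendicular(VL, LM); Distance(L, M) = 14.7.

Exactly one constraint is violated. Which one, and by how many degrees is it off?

Perpendicular(VL, LM) — off by 5.90°.

C = (0.00, 0.00) ✓; CV at -31.70° ✓; |CV| = 22.50 ✓; ∠CVL = 139.1° ✓; |VL| = 44.70 ✓; ∠(VL, LM) = 84.10° ✗; |LM| = 14.70 ✓.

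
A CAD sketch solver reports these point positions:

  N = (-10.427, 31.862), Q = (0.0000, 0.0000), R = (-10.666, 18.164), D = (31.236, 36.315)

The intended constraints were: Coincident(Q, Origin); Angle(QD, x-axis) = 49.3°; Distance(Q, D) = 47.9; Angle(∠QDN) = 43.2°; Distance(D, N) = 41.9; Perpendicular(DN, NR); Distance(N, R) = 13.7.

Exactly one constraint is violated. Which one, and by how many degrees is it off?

Perpendicular(DN, NR) — off by 7.10°.

Q = (0.00, 0.00) ✓; QD at 49.30° ✓; |QD| = 47.90 ✓; ∠QDN = 43.20° ✓; |DN| = 41.90 ✓; ∠(DN, NR) = 82.90° ✗; |NR| = 13.70 ✓.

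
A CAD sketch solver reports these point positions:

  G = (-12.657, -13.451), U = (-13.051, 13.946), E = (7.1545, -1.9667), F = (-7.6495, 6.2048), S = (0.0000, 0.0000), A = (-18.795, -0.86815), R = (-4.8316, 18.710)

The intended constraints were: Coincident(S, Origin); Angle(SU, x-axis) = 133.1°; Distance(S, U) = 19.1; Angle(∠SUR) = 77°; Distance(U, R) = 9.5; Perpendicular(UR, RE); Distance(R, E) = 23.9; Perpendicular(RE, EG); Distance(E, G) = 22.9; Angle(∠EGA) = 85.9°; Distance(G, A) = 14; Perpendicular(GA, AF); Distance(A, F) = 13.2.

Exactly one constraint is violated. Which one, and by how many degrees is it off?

Perpendicular(GA, AF) — off by 6.40°.

S = (0.00, 0.00) ✓; SU at 133.1° ✓; |SU| = 19.10 ✓; ∠SUR = 77.00° ✓; |UR| = 9.500 ✓; ∠(UR, RE) = 90.00° ✓; |RE| = 23.90 ✓; ∠(RE, EG) = 90.00° ✓; |EG| = 22.90 ✓; ∠EGA = 85.90° ✓; |GA| = 14.00 ✓; ∠(GA, AF) = 83.60° ✗; |AF| = 13.20 ✓.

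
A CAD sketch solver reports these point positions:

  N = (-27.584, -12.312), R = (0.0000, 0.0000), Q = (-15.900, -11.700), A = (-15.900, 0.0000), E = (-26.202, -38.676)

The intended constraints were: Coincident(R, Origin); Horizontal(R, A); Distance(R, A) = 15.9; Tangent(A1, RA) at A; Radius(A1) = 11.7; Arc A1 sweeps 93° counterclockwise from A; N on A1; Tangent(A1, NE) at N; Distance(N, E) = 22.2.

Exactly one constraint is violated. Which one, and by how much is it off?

Distance(N, E) = 22.2 — off by 4.20.

R = (0.00, 0.00) ✓; R.y = 0.00, A.y = 0.00 ✓; |RA| = 15.90 ✓; ∠(QA, AR) = 90.00° ✓; |QA| = 11.70 ✓; bearing(Q→N) − bearing(Q→A) = 93.00° ✓; |QN| = 11.70 ✓; ∠(QN, NE) = 90.00° ✓; |NE| = 26.40 ✗.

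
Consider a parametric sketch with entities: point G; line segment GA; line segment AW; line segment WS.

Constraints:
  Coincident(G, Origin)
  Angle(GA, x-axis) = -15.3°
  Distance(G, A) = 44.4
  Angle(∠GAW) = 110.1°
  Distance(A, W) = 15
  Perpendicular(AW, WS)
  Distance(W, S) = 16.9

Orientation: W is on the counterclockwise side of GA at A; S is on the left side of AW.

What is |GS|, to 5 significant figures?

39.120

G is at the origin; GA runs at -15.3° with length 44.4, so A = 44.4·(cos -15.3°, sin -15.3°) = (42.826, -11.716). ∠GAW = 110.1°, so AW runs at -15.3° + (180° − 110.1°) = 54.600° from the x-axis; with |AW| = 15.0, W = A + 15.0·(cos 54.600°, sin 54.600°) = (51.516, 0.51095). AW ⟂ WS; with |WS| = 16.9 on the left of AW, S = W + 16.9·(-0.81513, 0.57928) = (37.740, 10.301). Then |GS| = |S − G| = 39.120.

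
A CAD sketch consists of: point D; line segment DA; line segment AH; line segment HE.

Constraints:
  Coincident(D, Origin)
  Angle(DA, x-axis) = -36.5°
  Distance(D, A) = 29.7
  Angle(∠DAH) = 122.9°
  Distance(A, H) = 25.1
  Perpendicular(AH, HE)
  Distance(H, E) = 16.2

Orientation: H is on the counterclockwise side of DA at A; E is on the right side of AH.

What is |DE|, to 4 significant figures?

58.24

∠DAH = 122.9°, so AH runs at -36.5° + (180° − 122.9°) = 20.60° from the x-axis; with |AH| = 25.1, H = A + 25.1·(cos 20.60°, sin 20.60°) = (47.37, -8.835). AH is perpendicular to HE; with |HE| = 16.2 on the right of AH, E = H + 16.2·(0.3518, -0.9361) = (53.07, -24.00). Then |DE| = |E − D| = 58.24.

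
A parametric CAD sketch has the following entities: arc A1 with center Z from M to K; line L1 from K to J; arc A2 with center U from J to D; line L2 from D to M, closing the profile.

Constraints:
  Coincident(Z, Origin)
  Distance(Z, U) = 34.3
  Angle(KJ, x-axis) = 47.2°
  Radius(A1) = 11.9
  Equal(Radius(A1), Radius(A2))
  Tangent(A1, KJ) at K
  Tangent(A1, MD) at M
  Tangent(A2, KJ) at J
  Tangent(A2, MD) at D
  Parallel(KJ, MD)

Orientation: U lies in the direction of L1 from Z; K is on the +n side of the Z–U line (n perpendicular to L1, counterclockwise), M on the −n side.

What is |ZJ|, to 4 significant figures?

36.31

Tangency of A1 to both parallel lines with radius 11.9 puts K and M at Z ± 11.9·n: K = (-8.731, 8.085), M = (8.731, -8.085). Equal radii place J and D the same way about U: J = U + 11.9·n = (14.57, 33.25), D = U − 11.9·n = (32.04, 17.08). Then |ZJ| = |J − Z| = 36.31.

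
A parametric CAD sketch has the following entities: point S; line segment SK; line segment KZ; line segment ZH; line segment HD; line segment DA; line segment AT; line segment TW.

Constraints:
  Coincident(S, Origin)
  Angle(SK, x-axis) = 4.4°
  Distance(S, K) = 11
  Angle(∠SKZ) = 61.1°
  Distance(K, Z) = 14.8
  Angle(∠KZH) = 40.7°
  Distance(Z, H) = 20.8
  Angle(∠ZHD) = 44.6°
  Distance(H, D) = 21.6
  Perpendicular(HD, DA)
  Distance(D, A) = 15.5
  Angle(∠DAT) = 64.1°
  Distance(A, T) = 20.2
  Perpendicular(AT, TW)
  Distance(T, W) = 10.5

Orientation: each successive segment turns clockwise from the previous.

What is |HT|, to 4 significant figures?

7.506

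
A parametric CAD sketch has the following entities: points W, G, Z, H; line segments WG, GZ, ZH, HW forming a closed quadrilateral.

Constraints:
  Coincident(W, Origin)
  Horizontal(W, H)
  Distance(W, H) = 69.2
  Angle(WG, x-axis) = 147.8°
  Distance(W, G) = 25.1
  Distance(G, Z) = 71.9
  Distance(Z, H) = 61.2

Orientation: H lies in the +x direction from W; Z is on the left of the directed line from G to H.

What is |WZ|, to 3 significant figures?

65.7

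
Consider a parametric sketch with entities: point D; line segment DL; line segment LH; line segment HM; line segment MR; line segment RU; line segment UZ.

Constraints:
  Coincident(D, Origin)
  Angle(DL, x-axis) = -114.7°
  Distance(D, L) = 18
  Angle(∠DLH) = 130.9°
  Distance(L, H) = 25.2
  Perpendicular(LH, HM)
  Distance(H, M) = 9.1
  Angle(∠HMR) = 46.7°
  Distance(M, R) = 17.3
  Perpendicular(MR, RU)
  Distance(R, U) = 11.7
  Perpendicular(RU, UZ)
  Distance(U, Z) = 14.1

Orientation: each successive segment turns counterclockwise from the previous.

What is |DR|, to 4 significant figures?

29.38

D is at the origin; DL runs at -114.7° with length 18.0, so L = (-7.522, -16.35). ∠DLH = 130.9° gives LH at -65.60° from the x-axis; with |LH| = 25.2, H = (2.889, -39.30). LH is perpendicular to HM, so HM runs at 24.40°; with |HM| = 9.1, M = (11.18, -35.54). ∠HMR = 46.7° gives MR at 157.7° from the x-axis; with |MR| = 17.3, R = (-4.830, -28.98). Then |DR| = |R − D| = 29.38.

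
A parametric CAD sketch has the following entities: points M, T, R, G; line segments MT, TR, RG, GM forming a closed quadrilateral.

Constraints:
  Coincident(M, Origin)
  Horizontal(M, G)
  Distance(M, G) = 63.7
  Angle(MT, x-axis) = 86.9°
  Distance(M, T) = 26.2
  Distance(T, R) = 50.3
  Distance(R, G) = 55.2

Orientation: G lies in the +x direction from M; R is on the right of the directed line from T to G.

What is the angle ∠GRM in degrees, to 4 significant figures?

96.25°

M is at the origin; M and G share the same y with |MG| = 63.7 and G in +x, so G = (63.7, 0). MT runs at 86.9° with |MT| = 26.2, so T = (1.417, 26.16). R is determined by |TR| = 50.3 and |RG| = 55.2 together: it lies at the intersection of circle(T, 50.3) and circle(G, 55.2). With |TG| = 67.55, the foot of the radical line on TG is 29.95 from T and the perpendicular offset is √(50.3² − 29.95²) = 40.41. Taking the right-of-TG solution: R = (13.38, -22.69).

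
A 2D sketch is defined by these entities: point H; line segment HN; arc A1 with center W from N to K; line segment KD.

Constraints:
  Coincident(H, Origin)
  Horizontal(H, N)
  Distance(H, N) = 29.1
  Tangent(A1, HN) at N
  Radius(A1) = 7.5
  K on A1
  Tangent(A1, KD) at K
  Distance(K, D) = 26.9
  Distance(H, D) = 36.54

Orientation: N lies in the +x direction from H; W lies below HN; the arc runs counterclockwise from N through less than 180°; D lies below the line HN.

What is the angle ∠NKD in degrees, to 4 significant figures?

140.4°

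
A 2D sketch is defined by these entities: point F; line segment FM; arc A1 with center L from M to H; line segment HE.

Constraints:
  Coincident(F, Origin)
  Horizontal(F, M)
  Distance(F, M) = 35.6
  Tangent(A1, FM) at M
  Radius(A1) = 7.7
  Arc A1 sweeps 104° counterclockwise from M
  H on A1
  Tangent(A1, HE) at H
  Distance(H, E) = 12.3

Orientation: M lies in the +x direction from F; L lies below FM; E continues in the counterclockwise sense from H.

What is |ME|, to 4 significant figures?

21.96

F is at the origin; F and M share the same y with |FM| = 35.6 and M on the +x side, so M = (35.60, 0.000). Since A1 is tangent to FM there, LM ⟂ FM, so L = M + (0, -7.7) = (35.60, -7.700). On A1, M sits at bearing 90° from L; a 104° counterclockwise sweep puts H at bearing 194°, so H = L + 7.7·(cos 194°, sin 194°) = (28.13, -9.563). Tangency of A1 to HE means the radius LH is perpendicular to HE, so HE runs along (−sin 194°, cos 194°); with |HE| = 12.3, E = (31.10, -21.50). Then |ME| = |E − M| = 21.96.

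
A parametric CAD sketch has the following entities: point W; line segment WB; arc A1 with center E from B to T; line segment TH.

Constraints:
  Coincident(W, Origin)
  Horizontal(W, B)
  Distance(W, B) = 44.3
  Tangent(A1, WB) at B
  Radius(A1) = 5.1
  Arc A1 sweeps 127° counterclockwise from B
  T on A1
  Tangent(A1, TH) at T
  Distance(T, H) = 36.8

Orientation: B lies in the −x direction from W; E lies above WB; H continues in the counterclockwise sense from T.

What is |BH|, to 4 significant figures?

41.68

On A1, B sits at bearing -90° from E; a 127° counterclockwise sweep puts T at bearing 37°, so T = E + 5.1·(cos 37°, sin 37°) = (-40.23, 8.169). A1 meets TH tangentially, so ET is at right angles to TH, so TH runs along (−sin 37°, cos 37°); with |TH| = 36.8, H = (-62.37, 37.56). Then |BH| = |H − B| = 41.68.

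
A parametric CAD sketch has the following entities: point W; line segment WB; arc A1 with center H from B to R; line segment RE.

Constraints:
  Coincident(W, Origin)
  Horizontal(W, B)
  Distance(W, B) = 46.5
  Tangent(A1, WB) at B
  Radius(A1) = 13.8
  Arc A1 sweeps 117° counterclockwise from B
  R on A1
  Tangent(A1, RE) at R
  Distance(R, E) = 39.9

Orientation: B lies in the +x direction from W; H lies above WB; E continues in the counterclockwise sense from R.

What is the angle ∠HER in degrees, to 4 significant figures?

19.08°

On A1, B sits at bearing -90° from H; a 117° counterclockwise sweep puts R at bearing 27°, so R = H + 13.8·(cos 27°, sin 27°) = (58.80, 20.07). Tangency of A1 to RE means the radius HR is perpendicular to RE, so RE runs along (−sin 27°, cos 27°); with |RE| = 39.9, E = (40.68, 55.62). Then cos ∠HER = EH·ER / (|EH||ER|), giving 19.08°.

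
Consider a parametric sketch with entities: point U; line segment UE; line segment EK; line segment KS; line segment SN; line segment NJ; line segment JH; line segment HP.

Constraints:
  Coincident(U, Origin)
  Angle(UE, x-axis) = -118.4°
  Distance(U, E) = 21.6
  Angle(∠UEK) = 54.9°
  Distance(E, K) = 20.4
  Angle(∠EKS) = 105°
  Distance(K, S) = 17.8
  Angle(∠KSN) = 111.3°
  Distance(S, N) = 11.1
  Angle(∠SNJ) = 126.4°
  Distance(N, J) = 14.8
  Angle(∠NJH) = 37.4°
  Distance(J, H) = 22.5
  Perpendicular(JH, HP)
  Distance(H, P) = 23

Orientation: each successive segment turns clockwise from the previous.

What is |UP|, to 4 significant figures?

24.21

U is at the origin; UE runs at -118.4° with length 21.6, so E = (-10.27, -19.00). ∠UEK = 54.9° gives EK at 116.5° from the x-axis; with |EK| = 20.4, K = (-19.38, -0.7437). ∠EKS = 105.0° gives KS at 41.50° from the x-axis; with |KS| = 17.8, S = (-6.045, 11.05). ∠KSN = 111.3° gives SN at -27.20° from the x-axis; with |SN| = 11.1, N = (3.828, 5.977). ∠SNJ = 126.4° gives NJ at -80.80° from the x-axis; with |NJ| = 14.8, J = (6.194, -8.633). ∠NJH = 37.4° gives JH at 136.6° from the x-axis; with |JH| = 22.5, H = (-10.15, 6.827). JH ⟂ HP, so HP runs at 46.60°; with |HP| = 23.0, P = (5.649, 23.54). Then |UP| = |P − U| = 24.21.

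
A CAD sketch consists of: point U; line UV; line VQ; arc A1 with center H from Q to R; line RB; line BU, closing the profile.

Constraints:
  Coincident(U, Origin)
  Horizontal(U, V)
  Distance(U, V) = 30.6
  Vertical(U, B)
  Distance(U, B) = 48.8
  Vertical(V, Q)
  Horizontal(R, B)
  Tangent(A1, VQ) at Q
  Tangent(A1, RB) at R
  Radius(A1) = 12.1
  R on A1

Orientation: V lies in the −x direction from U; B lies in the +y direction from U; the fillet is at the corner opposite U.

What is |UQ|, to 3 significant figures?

47.8

U is at the origin; U and V share the same y with |UV| = 30.6 and V on the −x side, so V = (-30.6, 0.00). UB is vertical with |UB| = 48.8 and B on the +y side, so B = (0.00, 48.8). The virtual corner opposite U is at (-30.6, 48.8). Since A1 is tangent to VQ there, HQ ⟂ VQ and the tangent condition forces HR to be normal to RB, with radius 12.1, so the center H sits 12.1 in from both sides at H = (-18.5, 36.7). That places the tangent points at Q = (-30.6, 36.7) on VQ and R = (-18.5, 48.8) on RB. Then |UQ| = |Q − U| = 47.8.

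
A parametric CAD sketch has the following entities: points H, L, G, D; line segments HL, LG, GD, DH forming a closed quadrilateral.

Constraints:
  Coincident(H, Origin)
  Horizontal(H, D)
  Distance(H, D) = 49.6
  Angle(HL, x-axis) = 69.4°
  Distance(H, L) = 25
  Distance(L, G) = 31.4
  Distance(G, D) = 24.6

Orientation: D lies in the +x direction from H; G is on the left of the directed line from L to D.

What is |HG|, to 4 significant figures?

46.17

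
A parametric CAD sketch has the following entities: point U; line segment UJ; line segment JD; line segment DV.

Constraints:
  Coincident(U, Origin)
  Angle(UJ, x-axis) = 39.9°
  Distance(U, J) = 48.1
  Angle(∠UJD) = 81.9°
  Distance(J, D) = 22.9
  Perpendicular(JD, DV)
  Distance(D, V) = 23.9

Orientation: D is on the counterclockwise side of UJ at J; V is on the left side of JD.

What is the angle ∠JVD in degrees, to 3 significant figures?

43.8°

∠UJD = 81.9°, so JD runs at 39.9° + (180° − 81.9°) = 138° from the x-axis; with |JD| = 22.9, D = J + 22.9·(cos 138°, sin 138°) = (19.9, 46.2). JD is perpendicular to DV; with |DV| = 23.9 on the left of JD, V = D + 23.9·(-0.669, -0.743) = (3.89, 28.4). Then cos ∠JVD = VJ·VD / (|VJ||VD|), giving 43.8°.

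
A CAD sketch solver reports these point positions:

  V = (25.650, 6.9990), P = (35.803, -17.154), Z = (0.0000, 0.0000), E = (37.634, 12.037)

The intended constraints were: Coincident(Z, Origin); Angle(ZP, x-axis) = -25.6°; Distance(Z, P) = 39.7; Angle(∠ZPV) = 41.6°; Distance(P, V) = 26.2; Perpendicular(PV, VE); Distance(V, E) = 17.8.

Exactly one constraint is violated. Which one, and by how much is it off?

Distance(V, E) = 17.8 — off by 4.80.

Z = (0.00, 0.00) ✓; ZP at -25.60° ✓; |ZP| = 39.70 ✓; ∠ZPV = 41.60° ✓; |PV| = 26.20 ✓; ∠(PV, VE) = 90.00° ✓; |VE| = 13.00 ✗.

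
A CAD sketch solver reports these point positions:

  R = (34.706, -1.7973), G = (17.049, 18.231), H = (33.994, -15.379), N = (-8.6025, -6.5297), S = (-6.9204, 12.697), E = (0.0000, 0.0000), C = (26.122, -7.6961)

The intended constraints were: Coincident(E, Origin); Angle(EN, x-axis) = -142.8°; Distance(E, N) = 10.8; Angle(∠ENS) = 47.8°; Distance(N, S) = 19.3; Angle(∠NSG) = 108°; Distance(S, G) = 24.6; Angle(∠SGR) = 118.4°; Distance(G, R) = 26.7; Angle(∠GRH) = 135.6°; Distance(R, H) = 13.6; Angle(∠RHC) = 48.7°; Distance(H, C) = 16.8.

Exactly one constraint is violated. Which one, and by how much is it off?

Distance(H, C) = 16.8 — off by 5.80.

E = (0.00, 0.00) ✓; EN at -142.8° ✓; |EN| = 10.80 ✓; ∠ENS = 47.80° ✓; |NS| = 19.30 ✓; ∠NSG = 108.0° ✓; |SG| = 24.60 ✓; ∠SGR = 118.4° ✓; |GR| = 26.70 ✓; ∠GRH = 135.6° ✓; |RH| = 13.60 ✓; ∠RHC = 48.70° ✓; |HC| = 11.00 ✗.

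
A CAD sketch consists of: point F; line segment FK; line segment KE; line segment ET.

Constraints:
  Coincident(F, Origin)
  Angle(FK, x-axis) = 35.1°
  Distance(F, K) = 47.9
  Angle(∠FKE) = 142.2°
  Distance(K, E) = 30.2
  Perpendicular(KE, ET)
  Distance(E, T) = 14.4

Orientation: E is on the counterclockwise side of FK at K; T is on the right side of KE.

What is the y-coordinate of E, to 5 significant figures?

56.408

F is at the origin; FK runs at 35.1° with length 47.9, so K = 47.9·(cos 35.1°, sin 35.1°) = (39.189, 27.543). ∠FKE = 142.2°, so KE runs at 35.1° + (180° − 142.2°) = 72.900° from the x-axis; with |KE| = 30.2, E = K + 30.2·(cos 72.900°, sin 72.900°) = (48.069, 56.408). So E.y = 56.408.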